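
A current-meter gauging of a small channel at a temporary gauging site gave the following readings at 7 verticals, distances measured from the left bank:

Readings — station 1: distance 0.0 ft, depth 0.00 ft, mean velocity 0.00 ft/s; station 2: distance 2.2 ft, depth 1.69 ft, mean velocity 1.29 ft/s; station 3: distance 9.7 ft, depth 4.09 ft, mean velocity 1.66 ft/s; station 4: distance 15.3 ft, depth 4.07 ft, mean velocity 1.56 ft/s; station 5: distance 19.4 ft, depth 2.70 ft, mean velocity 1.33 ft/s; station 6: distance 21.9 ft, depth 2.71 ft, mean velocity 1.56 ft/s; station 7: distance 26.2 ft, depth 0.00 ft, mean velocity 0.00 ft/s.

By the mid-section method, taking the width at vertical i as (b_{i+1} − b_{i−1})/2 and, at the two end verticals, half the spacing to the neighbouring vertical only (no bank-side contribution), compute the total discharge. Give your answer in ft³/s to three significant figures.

112 ft³/s

w_2 = (9.7 − 0.0)/2 = 4.85 ft; q_2 = 1.29 × 1.69 × 4.85 = 10.57 ft³/s
w_3 = (15.3 − 2.2)/2 = 6.55 ft; q_3 = 1.66 × 4.09 × 6.55 = 44.47 ft³/s
w_4 = (19.4 − 9.7)/2 = 4.85 ft; q_4 = 1.56 × 4.07 × 4.85 = 30.79 ft³/s
w_5 = (21.9 − 15.3)/2 = 3.3 ft; q_5 = 1.33 × 2.70 × 3.3 = 11.85 ft³/s
w_6 = (26.2 − 19.4)/2 = 3.4 ft; q_6 = 1.56 × 2.71 × 3.4 = 14.37 ft³/s
Stations 1, 7 contribute zero (depth or velocity is 0).
Q = Σ qᵢ = 112.1 ft³/s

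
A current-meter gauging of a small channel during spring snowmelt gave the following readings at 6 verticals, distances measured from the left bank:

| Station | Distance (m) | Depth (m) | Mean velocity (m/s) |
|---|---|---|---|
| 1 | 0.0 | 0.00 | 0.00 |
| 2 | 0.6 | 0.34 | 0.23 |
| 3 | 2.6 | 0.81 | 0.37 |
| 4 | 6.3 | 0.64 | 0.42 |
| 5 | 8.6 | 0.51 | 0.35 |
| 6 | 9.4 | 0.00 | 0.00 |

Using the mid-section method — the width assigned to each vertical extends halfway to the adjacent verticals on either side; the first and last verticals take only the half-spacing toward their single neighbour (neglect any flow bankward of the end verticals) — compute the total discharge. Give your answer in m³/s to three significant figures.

w_2 = (2.6 − 0.0)/2 = 1.3 m; q_2 = 0.23 × 0.34 × 1.3 = 0.1017 m³/s
w_3 = (6.3 − 0.6)/2 = 2.85 m; q_3 = 0.37 × 0.81 × 2.85 = 0.8541 m³/s
w_4 = (8.6 − 2.6)/2 = 3 m; q_4 = 0.42 × 0.64 × 3 = 0.8064 m³/s
w_5 = (9.4 − 6.3)/2 = 1.55 m; q_5 = 0.35 × 0.51 × 1.55 = 0.2767 m³/s
Stations 1, 6 contribute zero (depth or velocity is 0).
Q = Σ qᵢ = 2.039 m³/s

2.04 m³/s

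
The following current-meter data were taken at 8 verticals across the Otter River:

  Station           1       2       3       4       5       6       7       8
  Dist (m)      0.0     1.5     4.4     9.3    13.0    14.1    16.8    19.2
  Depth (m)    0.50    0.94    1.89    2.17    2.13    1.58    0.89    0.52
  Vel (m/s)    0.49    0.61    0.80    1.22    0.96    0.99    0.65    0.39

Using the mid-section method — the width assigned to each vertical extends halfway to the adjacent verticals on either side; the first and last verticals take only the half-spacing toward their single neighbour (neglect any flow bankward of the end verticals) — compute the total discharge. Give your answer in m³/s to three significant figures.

w_1 = (1.5 − 0.0)/2 = 0.75 m; q_1 = 0.49 × 0.50 × 0.75 = 0.1838 m³/s
w_2 = (4.4 − 0.0)/2 = 2.2 m; q_2 = 0.61 × 0.94 × 2.2 = 1.261 m³/s
w_3 = (9.3 − 1.5)/2 = 3.9 m; q_3 = 0.80 × 1.89 × 3.9 = 5.897 m³/s
w_4 = (13.0 − 4.4)/2 = 4.3 m; q_4 = 1.22 × 2.17 × 4.3 = 11.38 m³/s
w_5 = (14.1 − 9.3)/2 = 2.4 m; q_5 = 0.96 × 2.13 × 2.4 = 4.908 m³/s
w_6 = (16.8 − 13.0)/2 = 1.9 m; q_6 = 0.99 × 1.58 × 1.9 = 2.972 m³/s
w_7 = (19.2 − 14.1)/2 = 2.55 m; q_7 = 0.65 × 0.89 × 2.55 = 1.475 m³/s
w_8 = (19.2 − 16.8)/2 = 1.2 m; q_8 = 0.39 × 0.52 × 1.2 = 0.2434 m³/s
Q = Σ qᵢ = 28.32 m³/s

28.3 m³/s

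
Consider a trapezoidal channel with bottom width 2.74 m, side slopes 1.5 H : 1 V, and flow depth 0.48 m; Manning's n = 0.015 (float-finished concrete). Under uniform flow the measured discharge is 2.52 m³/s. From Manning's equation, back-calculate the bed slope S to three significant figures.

0.00194

A = (b + z·y)·y = (2.74 + 1.5×0.48)×0.48 = 1.661 m²
P = b + 2y√(1+z²) = 2.74 + 2×0.48×√(1+1.5²) = 4.471 m
R = A/P = 1.661/4.471 = 0.3715 m
S = (Q·n / (1·A·R^(2/3)))² = (2.52×0.015 / (1×1.661×0.5168))² = 0.001940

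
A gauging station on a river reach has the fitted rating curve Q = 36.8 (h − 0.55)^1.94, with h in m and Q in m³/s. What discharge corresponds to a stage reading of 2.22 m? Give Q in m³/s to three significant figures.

99.5 m³/s

Q = 36.8 × (2.22 − 0.55)^1.94 = 36.8 × 1.67^1.94 = 99.52 m³/s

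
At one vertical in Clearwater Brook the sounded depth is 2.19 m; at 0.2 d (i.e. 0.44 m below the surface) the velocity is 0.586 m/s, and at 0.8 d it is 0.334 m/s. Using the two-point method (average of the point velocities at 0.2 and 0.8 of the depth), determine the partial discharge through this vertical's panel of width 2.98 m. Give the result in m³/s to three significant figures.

3.00 m³/s

v̄ = (0.586 + 0.334) / 2 = 0.4600 m/s
q = v̄ × d × w = 0.4600 × 2.19 × 2.98 = 3.002 m³/s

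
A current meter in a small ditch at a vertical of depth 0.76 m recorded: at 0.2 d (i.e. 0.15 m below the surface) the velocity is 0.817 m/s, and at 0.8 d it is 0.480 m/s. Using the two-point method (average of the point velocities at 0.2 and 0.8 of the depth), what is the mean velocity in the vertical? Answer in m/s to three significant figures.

v̄ = (0.817 + 0.480) / 2 = 0.6485 m/s

0.649 m/s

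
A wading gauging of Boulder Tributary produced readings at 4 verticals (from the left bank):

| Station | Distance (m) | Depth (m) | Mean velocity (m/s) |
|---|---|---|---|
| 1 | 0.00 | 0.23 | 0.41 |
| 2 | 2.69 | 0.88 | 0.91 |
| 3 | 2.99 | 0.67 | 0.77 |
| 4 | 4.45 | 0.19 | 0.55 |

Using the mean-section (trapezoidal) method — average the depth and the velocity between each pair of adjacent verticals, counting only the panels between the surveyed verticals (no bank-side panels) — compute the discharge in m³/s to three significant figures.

1.59 m³/s

Panel 1-2: Δb = 2.69 m, d̄ = (0.23+0.88)/2 = 0.555, v̄ = (0.41+0.91)/2 = 0.66 → q = 2.69×0.555×0.66 = 0.9853 m³/s
Panel 2-3: Δb = 0.3 m, d̄ = (0.88+0.67)/2 = 0.775, v̄ = (0.91+0.77)/2 = 0.84 → q = 0.3×0.775×0.84 = 0.1953 m³/s
Panel 3-4: Δb = 1.46 m, d̄ = (0.67+0.19)/2 = 0.43, v̄ = (0.77+0.55)/2 = 0.66 → q = 1.46×0.43×0.66 = 0.4143 m³/s
Q = Σ q = 1.595 m³/s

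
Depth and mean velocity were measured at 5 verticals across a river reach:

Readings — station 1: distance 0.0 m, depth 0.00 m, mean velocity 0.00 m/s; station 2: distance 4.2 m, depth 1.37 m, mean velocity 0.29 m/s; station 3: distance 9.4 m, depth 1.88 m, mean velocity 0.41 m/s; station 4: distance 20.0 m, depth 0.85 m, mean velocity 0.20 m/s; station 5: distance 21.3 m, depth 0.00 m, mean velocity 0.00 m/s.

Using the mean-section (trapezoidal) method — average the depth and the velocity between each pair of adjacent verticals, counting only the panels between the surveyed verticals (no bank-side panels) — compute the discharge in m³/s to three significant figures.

7.84 m³/s

Panel 1-2: Δb = 4.2 m, d̄ = (0.00+1.37)/2 = 0.685, v̄ = (0.00+0.29)/2 = 0.145 → q = 4.2×0.685×0.145 = 0.4172 m³/s
Panel 2-3: Δb = 5.2 m, d̄ = (1.37+1.88)/2 = 1.625, v̄ = (0.29+0.41)/2 = 0.35 → q = 5.2×1.625×0.35 = 2.958 m³/s
Panel 3-4: Δb = 10.6 m, d̄ = (1.88+0.85)/2 = 1.365, v̄ = (0.41+0.20)/2 = 0.305 → q = 10.6×1.365×0.305 = 4.413 m³/s
Panel 4-5: Δb = 1.3 m, d̄ = (0.85+0.00)/2 = 0.425, v̄ = (0.20+0.00)/2 = 0.1 → q = 1.3×0.425×0.1 = 0.05525 m³/s
Q = Σ q = 7.843 m³/s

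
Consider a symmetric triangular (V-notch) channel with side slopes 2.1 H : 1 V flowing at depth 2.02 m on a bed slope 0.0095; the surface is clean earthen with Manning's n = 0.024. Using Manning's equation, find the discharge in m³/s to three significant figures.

32.7 m³/s

A = z·y² = 2.1×2.02² = 8.569 m²
P = 2y√(1+z²) = 2×2.02×√(1+2.1²) = 9.397 m
R = A/P = 8.569/9.397 = 0.9119 m
Q = (1/n)·A·R^(2/3)·S^(1/2) = (1/0.024) × 8.569 × 0.9119^(2/3) × 0.0095^(1/2) = 32.72 m³/s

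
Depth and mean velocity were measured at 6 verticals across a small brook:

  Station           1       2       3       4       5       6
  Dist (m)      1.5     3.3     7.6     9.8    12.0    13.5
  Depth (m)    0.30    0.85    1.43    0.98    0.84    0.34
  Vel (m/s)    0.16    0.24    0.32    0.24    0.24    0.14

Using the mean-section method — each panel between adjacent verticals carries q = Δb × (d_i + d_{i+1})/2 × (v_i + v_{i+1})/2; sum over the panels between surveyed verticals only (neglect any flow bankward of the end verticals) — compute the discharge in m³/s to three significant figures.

Panel 1-2: Δb = 1.8 m, d̄ = (0.30+0.85)/2 = 0.575, v̄ = (0.16+0.24)/2 = 0.2 → q = 1.8×0.575×0.2 = 0.2070 m³/s
Panel 2-3: Δb = 4.3 m, d̄ = (0.85+1.43)/2 = 1.14, v̄ = (0.24+0.32)/2 = 0.28 → q = 4.3×1.14×0.28 = 1.373 m³/s
Panel 3-4: Δb = 2.2 m, d̄ = (1.43+0.98)/2 = 1.205, v̄ = (0.32+0.24)/2 = 0.28 → q = 2.2×1.205×0.28 = 0.7423 m³/s
Panel 4-5: Δb = 2.2 m, d̄ = (0.98+0.84)/2 = 0.91, v̄ = (0.24+0.24)/2 = 0.24 → q = 2.2×0.91×0.24 = 0.4805 m³/s
Panel 5-6: Δb = 1.5 m, d̄ = (0.84+0.34)/2 = 0.59, v̄ = (0.24+0.14)/2 = 0.19 → q = 1.5×0.59×0.19 = 0.1682 m³/s
Q = Σ q = 2.970 m³/s

2.97 m³/s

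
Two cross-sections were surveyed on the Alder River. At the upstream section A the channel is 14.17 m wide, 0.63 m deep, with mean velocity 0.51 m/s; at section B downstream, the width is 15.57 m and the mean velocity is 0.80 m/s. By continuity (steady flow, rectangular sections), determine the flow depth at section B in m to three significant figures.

0.366 m

Q = A₁V₁ = (14.17×0.63) × 0.51 = 4.553 m³/s
d₂ = Q/(b₂ V₂) = 4.553/(15.57×0.80) = 0.3655 m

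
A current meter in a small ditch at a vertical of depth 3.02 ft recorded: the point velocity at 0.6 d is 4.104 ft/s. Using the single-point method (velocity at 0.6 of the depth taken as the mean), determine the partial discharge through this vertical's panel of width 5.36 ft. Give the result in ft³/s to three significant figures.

v̄ = v₀.₆ = 4.104 ft/s
q = v̄ × d × w = 4.104 × 3.02 × 5.36 = 66.43 ft³/s

66.4 ft³/s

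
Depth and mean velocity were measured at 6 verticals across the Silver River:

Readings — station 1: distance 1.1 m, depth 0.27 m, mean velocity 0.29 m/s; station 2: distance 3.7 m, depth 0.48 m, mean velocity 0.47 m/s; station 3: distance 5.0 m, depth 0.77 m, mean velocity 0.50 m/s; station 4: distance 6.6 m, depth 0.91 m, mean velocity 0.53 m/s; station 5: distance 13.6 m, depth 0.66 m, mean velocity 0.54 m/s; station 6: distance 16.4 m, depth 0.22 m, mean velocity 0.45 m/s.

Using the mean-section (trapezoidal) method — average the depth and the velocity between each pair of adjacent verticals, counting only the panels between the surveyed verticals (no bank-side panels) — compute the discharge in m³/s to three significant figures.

5.01 m³/s

Panel 1-2: Δb = 2.6 m, d̄ = (0.27+0.48)/2 = 0.375, v̄ = (0.29+0.47)/2 = 0.38 → q = 2.6×0.375×0.38 = 0.3705 m³/s
Panel 2-3: Δb = 1.3 m, d̄ = (0.48+0.77)/2 = 0.625, v̄ = (0.47+0.50)/2 = 0.485 → q = 1.3×0.625×0.485 = 0.3941 m³/s
Panel 3-4: Δb = 1.6 m, d̄ = (0.77+0.91)/2 = 0.84, v̄ = (0.50+0.53)/2 = 0.515 → q = 1.6×0.84×0.515 = 0.6922 m³/s
Panel 4-5: Δb = 7 m, d̄ = (0.91+0.66)/2 = 0.785, v̄ = (0.53+0.54)/2 = 0.535 → q = 7×0.785×0.535 = 2.940 m³/s
Panel 5-6: Δb = 2.8 m, d̄ = (0.66+0.22)/2 = 0.44, v̄ = (0.54+0.45)/2 = 0.495 → q = 2.8×0.44×0.495 = 0.6098 m³/s
Q = Σ q = 5.006 m³/s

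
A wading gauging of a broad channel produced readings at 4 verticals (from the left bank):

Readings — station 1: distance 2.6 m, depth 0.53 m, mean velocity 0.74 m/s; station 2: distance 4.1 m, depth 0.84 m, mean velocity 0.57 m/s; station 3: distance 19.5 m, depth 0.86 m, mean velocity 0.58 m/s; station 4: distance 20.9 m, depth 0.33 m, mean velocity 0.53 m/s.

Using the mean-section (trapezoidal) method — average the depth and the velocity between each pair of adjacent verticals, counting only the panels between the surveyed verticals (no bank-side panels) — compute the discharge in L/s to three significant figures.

Panel 1-2: Δb = 1.5 m, d̄ = (0.53+0.84)/2 = 0.685, v̄ = (0.74+0.57)/2 = 0.655 → q = 1.5×0.685×0.655 = 0.6730 m³/s
Panel 2-3: Δb = 15.4 m, d̄ = (0.84+0.86)/2 = 0.85, v̄ = (0.57+0.58)/2 = 0.575 → q = 15.4×0.85×0.575 = 7.527 m³/s
Panel 3-4: Δb = 1.4 m, d̄ = (0.86+0.33)/2 = 0.595, v̄ = (0.58+0.53)/2 = 0.555 → q = 1.4×0.595×0.555 = 0.4623 m³/s
Q = Σ q = 8.662 m³/s
= 8.662 × 1000 = 8662 L/s

8660 L/s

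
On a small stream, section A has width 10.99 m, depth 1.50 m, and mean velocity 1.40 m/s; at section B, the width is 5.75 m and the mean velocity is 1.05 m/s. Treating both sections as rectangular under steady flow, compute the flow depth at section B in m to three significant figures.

3.82 m

Q = A₁V₁ = (10.99×1.50) × 1.40 = 23.08 m³/s
d₂ = Q/(b₂ V₂) = 23.08/(5.75×1.05) = 3.823 m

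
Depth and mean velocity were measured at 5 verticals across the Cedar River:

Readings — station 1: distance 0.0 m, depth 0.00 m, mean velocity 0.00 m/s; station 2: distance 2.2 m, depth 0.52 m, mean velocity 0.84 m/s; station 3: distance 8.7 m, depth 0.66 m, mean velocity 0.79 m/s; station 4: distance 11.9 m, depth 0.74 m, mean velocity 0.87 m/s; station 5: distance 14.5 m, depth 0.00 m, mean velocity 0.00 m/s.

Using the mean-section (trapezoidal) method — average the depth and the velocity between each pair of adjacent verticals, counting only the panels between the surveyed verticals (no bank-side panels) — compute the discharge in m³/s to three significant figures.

Panel 1-2: Δb = 2.2 m, d̄ = (0.00+0.52)/2 = 0.26, v̄ = (0.00+0.84)/2 = 0.42 → q = 2.2×0.26×0.42 = 0.2402 m³/s
Panel 2-3: Δb = 6.5 m, d̄ = (0.52+0.66)/2 = 0.59, v̄ = (0.84+0.79)/2 = 0.815 → q = 6.5×0.59×0.815 = 3.126 m³/s
Panel 3-4: Δb = 3.2 m, d̄ = (0.66+0.74)/2 = 0.7, v̄ = (0.79+0.87)/2 = 0.83 → q = 3.2×0.7×0.83 = 1.859 m³/s
Panel 4-5: Δb = 2.6 m, d̄ = (0.74+0.00)/2 = 0.37, v̄ = (0.87+0.00)/2 = 0.435 → q = 2.6×0.37×0.435 = 0.4185 m³/s
Q = Σ q = 5.643 m³/s

5.64 m³/s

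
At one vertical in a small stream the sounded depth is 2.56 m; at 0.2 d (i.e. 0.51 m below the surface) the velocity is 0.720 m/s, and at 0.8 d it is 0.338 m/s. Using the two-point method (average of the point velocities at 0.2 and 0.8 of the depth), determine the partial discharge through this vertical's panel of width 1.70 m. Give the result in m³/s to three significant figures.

v̄ = (0.720 + 0.338) / 2 = 0.5290 m/s
q = v̄ × d × w = 0.5290 × 2.56 × 1.70 = 2.302 m³/s

2.30 m³/s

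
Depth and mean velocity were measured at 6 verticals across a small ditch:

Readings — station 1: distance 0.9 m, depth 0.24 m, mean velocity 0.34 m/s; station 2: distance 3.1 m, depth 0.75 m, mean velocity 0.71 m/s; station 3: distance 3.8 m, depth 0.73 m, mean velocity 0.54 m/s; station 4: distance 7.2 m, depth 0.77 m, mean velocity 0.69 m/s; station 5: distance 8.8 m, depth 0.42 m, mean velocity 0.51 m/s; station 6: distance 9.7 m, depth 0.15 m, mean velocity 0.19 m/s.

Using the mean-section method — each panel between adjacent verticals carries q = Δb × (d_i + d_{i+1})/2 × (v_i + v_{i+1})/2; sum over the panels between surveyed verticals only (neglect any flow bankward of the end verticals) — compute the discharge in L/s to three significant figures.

3120 L/s

Panel 1-2: Δb = 2.2 m, d̄ = (0.24+0.75)/2 = 0.495, v̄ = (0.34+0.71)/2 = 0.525 → q = 2.2×0.495×0.525 = 0.5717 m³/s
Panel 2-3: Δb = 0.7 m, d̄ = (0.75+0.73)/2 = 0.74, v̄ = (0.71+0.54)/2 = 0.625 → q = 0.7×0.74×0.625 = 0.3238 m³/s
Panel 3-4: Δb = 3.4 m, d̄ = (0.73+0.77)/2 = 0.75, v̄ = (0.54+0.69)/2 = 0.615 → q = 3.4×0.75×0.615 = 1.568 m³/s
Panel 4-5: Δb = 1.6 m, d̄ = (0.77+0.42)/2 = 0.595, v̄ = (0.69+0.51)/2 = 0.6 → q = 1.6×0.595×0.6 = 0.5712 m³/s
Panel 5-6: Δb = 0.9 m, d̄ = (0.42+0.15)/2 = 0.285, v̄ = (0.51+0.19)/2 = 0.35 → q = 0.9×0.285×0.35 = 0.08978 m³/s
Q = Σ q = 3.125 m³/s
= 3.125 × 1000 = 3125 L/s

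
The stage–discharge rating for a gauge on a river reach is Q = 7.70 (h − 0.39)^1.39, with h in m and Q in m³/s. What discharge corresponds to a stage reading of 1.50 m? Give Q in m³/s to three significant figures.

Q = 7.70 × (1.50 − 0.39)^1.39 = 7.70 × 1.11^1.39 = 8.902 m³/s

8.90 m³/s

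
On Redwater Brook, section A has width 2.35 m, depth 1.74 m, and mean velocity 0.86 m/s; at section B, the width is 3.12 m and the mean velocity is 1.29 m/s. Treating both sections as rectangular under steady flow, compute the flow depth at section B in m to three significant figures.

Q = A₁V₁ = (2.35×1.74) × 0.86 = 3.517 m³/s
d₂ = Q/(b₂ V₂) = 3.517/(3.12×1.29) = 0.8737 m

0.874 m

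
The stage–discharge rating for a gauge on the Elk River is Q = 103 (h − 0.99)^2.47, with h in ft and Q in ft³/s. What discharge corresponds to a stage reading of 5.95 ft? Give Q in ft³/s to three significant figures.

Q = 103 × (5.95 − 0.99)^2.47 = 103 × 4.96^2.47 = 5379 ft³/s

5380 ft³/s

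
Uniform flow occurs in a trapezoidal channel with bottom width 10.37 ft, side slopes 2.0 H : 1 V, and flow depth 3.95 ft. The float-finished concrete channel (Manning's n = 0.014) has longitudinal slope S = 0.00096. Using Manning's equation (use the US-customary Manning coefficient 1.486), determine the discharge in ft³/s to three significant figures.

A = (b + z·y)·y = (10.37 + 2.0×3.95)×3.95 = 72.17 ft²
P = b + 2y√(1+z²) = 10.37 + 2×3.95×√(1+2.0²) = 28.03 ft
R = A/P = 72.17/28.03 = 2.574 ft
Q = (1.486/n)·A·R^(2/3)·S^(1/2) = (1.486/0.014) × 72.17 × 2.574^(2/3) × 0.00096^(1/2) = 445.8 ft³/s

446 ft³/s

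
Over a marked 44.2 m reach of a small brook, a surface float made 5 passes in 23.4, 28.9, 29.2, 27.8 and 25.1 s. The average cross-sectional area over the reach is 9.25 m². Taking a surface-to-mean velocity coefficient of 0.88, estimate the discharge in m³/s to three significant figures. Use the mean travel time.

t̄ = (23.4 + 28.9 + 29.2 + 27.8 + 25.1) / 5 = 26.88 s
v_surface = L / t̄ = 44.2 / 26.88 = 1.644 m/s
v_mean = 0.88 × 1.644 = 1.447 m/s
Q = A × v_mean = 9.25 × 1.447 = 13.38 m³/s

13.4 m³/s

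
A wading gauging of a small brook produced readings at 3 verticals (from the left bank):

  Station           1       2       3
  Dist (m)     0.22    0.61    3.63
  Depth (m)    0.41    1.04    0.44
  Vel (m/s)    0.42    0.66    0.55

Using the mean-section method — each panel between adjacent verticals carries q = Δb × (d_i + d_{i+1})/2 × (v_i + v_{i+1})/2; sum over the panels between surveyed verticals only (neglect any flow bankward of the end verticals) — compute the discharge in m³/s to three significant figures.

1.50 m³/s

Panel 1-2: Δb = 0.39 m, d̄ = (0.41+1.04)/2 = 0.725, v̄ = (0.42+0.66)/2 = 0.54 → q = 0.39×0.725×0.54 = 0.1527 m³/s
Panel 2-3: Δb = 3.02 m, d̄ = (1.04+0.44)/2 = 0.74, v̄ = (0.66+0.55)/2 = 0.605 → q = 3.02×0.74×0.605 = 1.352 m³/s
Q = Σ q = 1.505 m³/s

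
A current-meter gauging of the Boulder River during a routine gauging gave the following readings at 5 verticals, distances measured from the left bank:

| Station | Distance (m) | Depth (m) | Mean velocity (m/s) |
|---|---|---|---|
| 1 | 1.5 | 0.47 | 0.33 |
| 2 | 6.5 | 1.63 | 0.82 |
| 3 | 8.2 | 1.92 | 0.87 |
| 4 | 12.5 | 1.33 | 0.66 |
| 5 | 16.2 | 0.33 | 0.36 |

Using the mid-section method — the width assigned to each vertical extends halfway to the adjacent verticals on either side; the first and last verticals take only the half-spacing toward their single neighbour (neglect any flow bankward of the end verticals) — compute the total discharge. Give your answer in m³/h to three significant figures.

w_1 = (6.5 − 1.5)/2 = 2.5 m; q_1 = 0.33 × 0.47 × 2.5 = 0.3878 m³/s
w_2 = (8.2 − 1.5)/2 = 3.35 m; q_2 = 0.82 × 1.63 × 3.35 = 4.478 m³/s
w_3 = (12.5 − 6.5)/2 = 3 m; q_3 = 0.87 × 1.92 × 3 = 5.011 m³/s
w_4 = (16.2 − 8.2)/2 = 4 m; q_4 = 0.66 × 1.33 × 4 = 3.511 m³/s
w_5 = (16.2 − 12.5)/2 = 1.85 m; q_5 = 0.36 × 0.33 × 1.85 = 0.2198 m³/s
Q = Σ qᵢ = 13.61 m³/s
= 13.61 × 3600 = 48990 m³/h

49000 m³/h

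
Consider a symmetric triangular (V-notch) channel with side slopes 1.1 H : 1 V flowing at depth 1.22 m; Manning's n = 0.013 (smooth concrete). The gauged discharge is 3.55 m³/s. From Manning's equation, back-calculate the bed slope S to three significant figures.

0.00229

A = z·y² = 1.1×1.22² = 1.637 m²
P = 2y√(1+z²) = 2×1.22×√(1+1.1²) = 3.627 m
R = A/P = 1.637/3.627 = 0.4514 m
S = (Q·n / (1·A·R^(2/3)))² = (3.55×0.013 / (1×1.637×0.5884))² = 0.002295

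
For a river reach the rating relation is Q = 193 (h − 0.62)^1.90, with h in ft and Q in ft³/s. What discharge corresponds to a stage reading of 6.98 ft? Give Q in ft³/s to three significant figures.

6490 ft³/s

Q = 193 × (6.98 − 0.62)^1.90 = 193 × 6.36^1.90 = 6488 ft³/s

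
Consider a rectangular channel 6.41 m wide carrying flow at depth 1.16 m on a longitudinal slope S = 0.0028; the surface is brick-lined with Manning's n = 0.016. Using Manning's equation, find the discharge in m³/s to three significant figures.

A = b·y = 6.41 × 1.16 = 7.436 m²
P = b + 2y = 6.41 + 2×1.16 = 8.730 m
R = A/P = 7.436/8.730 = 0.8517 m
Q = (1/n)·A·R^(2/3)·S^(1/2) = (1/0.016) × 7.436 × 0.8517^(2/3) × 0.0028^(1/2) = 22.10 m³/s

22.1 m³/s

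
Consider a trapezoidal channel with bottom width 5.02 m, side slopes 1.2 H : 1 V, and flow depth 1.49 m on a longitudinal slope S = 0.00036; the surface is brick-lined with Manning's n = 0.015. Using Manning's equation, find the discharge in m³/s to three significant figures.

A = (b + z·y)·y = (5.02 + 1.2×1.49)×1.49 = 10.14 m²
P = b + 2y√(1+z²) = 5.02 + 2×1.49×√(1+1.2²) = 9.675 m
R = A/P = 10.14/9.675 = 1.048 m
Q = (1/n)·A·R^(2/3)·S^(1/2) = (1/0.015) × 10.14 × 1.048^(2/3) × 0.00036^(1/2) = 13.24 m³/s

13.2 m³/s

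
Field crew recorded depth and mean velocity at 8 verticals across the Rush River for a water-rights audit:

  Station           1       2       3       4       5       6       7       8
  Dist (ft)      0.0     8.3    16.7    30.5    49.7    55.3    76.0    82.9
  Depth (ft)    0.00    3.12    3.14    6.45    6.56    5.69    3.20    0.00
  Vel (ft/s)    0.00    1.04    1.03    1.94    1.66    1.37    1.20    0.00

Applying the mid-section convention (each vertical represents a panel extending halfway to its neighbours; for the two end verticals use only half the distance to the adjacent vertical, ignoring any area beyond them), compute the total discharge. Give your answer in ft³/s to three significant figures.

560 ft³/s

w_2 = (16.7 − 0.0)/2 = 8.35 ft; q_2 = 1.04 × 3.12 × 8.35 = 27.09 ft³/s
w_3 = (30.5 − 8.3)/2 = 11.1 ft; q_3 = 1.03 × 3.14 × 11.1 = 35.90 ft³/s
w_4 = (49.7 − 16.7)/2 = 16.5 ft; q_4 = 1.94 × 6.45 × 16.5 = 206.5 ft³/s
w_5 = (55.3 − 30.5)/2 = 12.4 ft; q_5 = 1.66 × 6.56 × 12.4 = 135.0 ft³/s
w_6 = (76.0 − 49.7)/2 = 13.15 ft; q_6 = 1.37 × 5.69 × 13.15 = 102.5 ft³/s
w_7 = (82.9 − 55.3)/2 = 13.8 ft; q_7 = 1.20 × 3.20 × 13.8 = 52.99 ft³/s
Stations 1, 8 contribute zero (depth or velocity is 0).
Q = Σ qᵢ = 560.0 ft³/s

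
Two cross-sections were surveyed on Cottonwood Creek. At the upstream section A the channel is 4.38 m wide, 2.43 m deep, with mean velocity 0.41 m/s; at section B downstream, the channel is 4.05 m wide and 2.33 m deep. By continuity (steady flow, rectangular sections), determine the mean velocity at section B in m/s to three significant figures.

Q = A₁V₁ = (4.38×2.43) × 0.41 = 4.364 m³/s
A₂ = 4.05 × 2.33 = 9.437 m²
V₂ = Q/A₂ = 4.364/9.437 = 0.4624 m/s

0.462 m/s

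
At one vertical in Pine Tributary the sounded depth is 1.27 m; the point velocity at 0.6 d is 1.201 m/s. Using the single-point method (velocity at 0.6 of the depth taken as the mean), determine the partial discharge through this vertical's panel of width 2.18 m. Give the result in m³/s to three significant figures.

3.33 m³/s

v̄ = v₀.₆ = 1.201 m/s
q = v̄ × d × w = 1.201 × 1.27 × 2.18 = 3.325 m³/s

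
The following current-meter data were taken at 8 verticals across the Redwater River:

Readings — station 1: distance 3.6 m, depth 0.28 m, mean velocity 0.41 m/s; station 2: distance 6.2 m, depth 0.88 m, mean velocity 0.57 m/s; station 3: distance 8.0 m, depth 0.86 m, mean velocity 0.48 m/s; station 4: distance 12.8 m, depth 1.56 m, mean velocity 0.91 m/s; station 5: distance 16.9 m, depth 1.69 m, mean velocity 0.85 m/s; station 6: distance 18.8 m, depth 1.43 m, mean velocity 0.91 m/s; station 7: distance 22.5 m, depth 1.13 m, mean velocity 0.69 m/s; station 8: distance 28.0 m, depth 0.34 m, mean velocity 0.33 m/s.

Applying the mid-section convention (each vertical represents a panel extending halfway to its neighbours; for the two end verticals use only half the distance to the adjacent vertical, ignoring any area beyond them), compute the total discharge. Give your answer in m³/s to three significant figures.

20.8 m³/s

w_1 = (6.2 − 3.6)/2 = 1.3 m; q_1 = 0.41 × 0.28 × 1.3 = 0.1492 m³/s
w_2 = (8.0 − 3.6)/2 = 2.2 m; q_2 = 0.57 × 0.88 × 2.2 = 1.104 m³/s
w_3 = (12.8 − 6.2)/2 = 3.3 m; q_3 = 0.48 × 0.86 × 3.3 = 1.362 m³/s
w_4 = (16.9 − 8.0)/2 = 4.45 m; q_4 = 0.91 × 1.56 × 4.45 = 6.317 m³/s
w_5 = (18.8 − 12.8)/2 = 3 m; q_5 = 0.85 × 1.69 × 3 = 4.310 m³/s
w_6 = (22.5 − 16.9)/2 = 2.8 m; q_6 = 0.91 × 1.43 × 2.8 = 3.644 m³/s
w_7 = (28.0 − 18.8)/2 = 4.6 m; q_7 = 0.69 × 1.13 × 4.6 = 3.587 m³/s
w_8 = (28.0 − 22.5)/2 = 2.75 m; q_8 = 0.33 × 0.34 × 2.75 = 0.3086 m³/s
Q = Σ qᵢ = 20.78 m³/s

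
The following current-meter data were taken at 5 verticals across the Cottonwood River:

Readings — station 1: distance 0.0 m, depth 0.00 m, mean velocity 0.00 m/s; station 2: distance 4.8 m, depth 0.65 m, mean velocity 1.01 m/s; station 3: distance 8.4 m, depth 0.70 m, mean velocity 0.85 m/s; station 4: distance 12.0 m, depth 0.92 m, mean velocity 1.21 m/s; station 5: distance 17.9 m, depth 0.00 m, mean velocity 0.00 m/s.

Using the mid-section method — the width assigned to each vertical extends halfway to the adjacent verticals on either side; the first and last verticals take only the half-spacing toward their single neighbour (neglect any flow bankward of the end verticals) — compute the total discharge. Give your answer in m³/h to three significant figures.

36700 m³/h

w_2 = (8.4 − 0.0)/2 = 4.2 m; q_2 = 1.01 × 0.65 × 4.2 = 2.757 m³/s
w_3 = (12.0 − 4.8)/2 = 3.6 m; q_3 = 0.85 × 0.70 × 3.6 = 2.142 m³/s
w_4 = (17.9 − 8.4)/2 = 4.75 m; q_4 = 1.21 × 0.92 × 4.75 = 5.288 m³/s
Stations 1, 5 contribute zero (depth or velocity is 0).
Q = Σ qᵢ = 10.19 m³/s
= 10.19 × 3600 = 36670 m³/h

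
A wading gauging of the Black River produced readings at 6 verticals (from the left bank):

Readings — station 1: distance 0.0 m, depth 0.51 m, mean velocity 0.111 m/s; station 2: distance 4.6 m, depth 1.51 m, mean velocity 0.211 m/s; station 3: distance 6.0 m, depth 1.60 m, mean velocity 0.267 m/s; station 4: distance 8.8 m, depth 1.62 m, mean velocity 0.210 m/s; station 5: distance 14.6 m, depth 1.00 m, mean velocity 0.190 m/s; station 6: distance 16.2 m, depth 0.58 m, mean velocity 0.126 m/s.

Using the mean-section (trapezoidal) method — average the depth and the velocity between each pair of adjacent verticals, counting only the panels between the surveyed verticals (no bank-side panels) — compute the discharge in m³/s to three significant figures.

Panel 1-2: Δb = 4.6 m, d̄ = (0.51+1.51)/2 = 1.01, v̄ = (0.111+0.211)/2 = 0.161 → q = 4.6×1.01×0.161 = 0.7480 m³/s
Panel 2-3: Δb = 1.4 m, d̄ = (1.51+1.60)/2 = 1.555, v̄ = (0.211+0.267)/2 = 0.239 → q = 1.4×1.555×0.239 = 0.5203 m³/s
Panel 3-4: Δb = 2.8 m, d̄ = (1.60+1.62)/2 = 1.61, v̄ = (0.267+0.210)/2 = 0.2385 → q = 2.8×1.61×0.2385 = 1.075 m³/s
Panel 4-5: Δb = 5.8 m, d̄ = (1.62+1.00)/2 = 1.31, v̄ = (0.210+0.190)/2 = 0.2 → q = 5.8×1.31×0.2 = 1.520 m³/s
Panel 5-6: Δb = 1.6 m, d̄ = (1.00+0.58)/2 = 0.79, v̄ = (0.190+0.126)/2 = 0.158 → q = 1.6×0.79×0.158 = 0.1997 m³/s
Q = Σ q = 4.063 m³/s

4.06 m³/s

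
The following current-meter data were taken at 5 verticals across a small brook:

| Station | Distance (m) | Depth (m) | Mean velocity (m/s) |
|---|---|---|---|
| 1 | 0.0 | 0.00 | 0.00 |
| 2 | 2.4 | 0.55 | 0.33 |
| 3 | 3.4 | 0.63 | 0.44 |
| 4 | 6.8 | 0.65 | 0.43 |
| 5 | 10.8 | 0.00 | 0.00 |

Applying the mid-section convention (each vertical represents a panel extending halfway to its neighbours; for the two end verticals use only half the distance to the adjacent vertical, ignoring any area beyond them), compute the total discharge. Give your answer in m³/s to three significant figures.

1.95 m³/s

w_2 = (3.4 − 0.0)/2 = 1.7 m; q_2 = 0.33 × 0.55 × 1.7 = 0.3086 m³/s
w_3 = (6.8 − 2.4)/2 = 2.2 m; q_3 = 0.44 × 0.63 × 2.2 = 0.6098 m³/s
w_4 = (10.8 − 3.4)/2 = 3.7 m; q_4 = 0.43 × 0.65 × 3.7 = 1.034 m³/s
Stations 1, 5 contribute zero (depth or velocity is 0).
Q = Σ qᵢ = 1.953 m³/s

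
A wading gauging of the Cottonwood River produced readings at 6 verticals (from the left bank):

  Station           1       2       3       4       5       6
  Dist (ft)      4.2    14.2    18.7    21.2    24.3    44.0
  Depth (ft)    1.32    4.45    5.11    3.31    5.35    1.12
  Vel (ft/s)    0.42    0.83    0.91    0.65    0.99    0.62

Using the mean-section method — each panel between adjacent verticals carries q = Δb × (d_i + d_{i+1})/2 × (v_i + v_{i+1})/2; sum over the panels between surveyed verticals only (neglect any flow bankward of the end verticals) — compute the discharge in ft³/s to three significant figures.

Panel 1-2: Δb = 10 ft, d̄ = (1.32+4.45)/2 = 2.885, v̄ = (0.42+0.83)/2 = 0.625 → q = 10×2.885×0.625 = 18.03 ft³/s
Panel 2-3: Δb = 4.5 ft, d̄ = (4.45+5.11)/2 = 4.78, v̄ = (0.83+0.91)/2 = 0.87 → q = 4.5×4.78×0.87 = 18.71 ft³/s
Panel 3-4: Δb = 2.5 ft, d̄ = (5.11+3.31)/2 = 4.21, v̄ = (0.91+0.65)/2 = 0.78 → q = 2.5×4.21×0.78 = 8.210 ft³/s
Panel 4-5: Δb = 3.1 ft, d̄ = (3.31+5.35)/2 = 4.33, v̄ = (0.65+0.99)/2 = 0.82 → q = 3.1×4.33×0.82 = 11.01 ft³/s
Panel 5-6: Δb = 19.7 ft, d̄ = (5.35+1.12)/2 = 3.235, v̄ = (0.99+0.62)/2 = 0.805 → q = 19.7×3.235×0.805 = 51.30 ft³/s
Q = Σ q = 107.3 ft³/s

107 ft³/s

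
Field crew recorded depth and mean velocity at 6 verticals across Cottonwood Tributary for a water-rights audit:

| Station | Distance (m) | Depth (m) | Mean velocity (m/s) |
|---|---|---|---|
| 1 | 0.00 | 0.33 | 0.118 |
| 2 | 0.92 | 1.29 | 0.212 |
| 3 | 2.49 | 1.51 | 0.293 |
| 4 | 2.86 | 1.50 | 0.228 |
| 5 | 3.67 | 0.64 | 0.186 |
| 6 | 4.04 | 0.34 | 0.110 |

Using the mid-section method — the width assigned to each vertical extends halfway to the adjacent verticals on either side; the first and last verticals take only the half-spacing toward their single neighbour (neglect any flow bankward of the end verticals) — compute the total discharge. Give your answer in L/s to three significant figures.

w_1 = (0.92 − 0.00)/2 = 0.46 m; q_1 = 0.118 × 0.33 × 0.46 = 0.01791 m³/s
w_2 = (2.49 − 0.00)/2 = 1.245 m; q_2 = 0.212 × 1.29 × 1.245 = 0.3405 m³/s
w_3 = (2.86 − 0.92)/2 = 0.97 m; q_3 = 0.293 × 1.51 × 0.97 = 0.4292 m³/s
w_4 = (3.67 − 2.49)/2 = 0.59 m; q_4 = 0.228 × 1.50 × 0.59 = 0.2018 m³/s
w_5 = (4.04 − 2.86)/2 = 0.59 m; q_5 = 0.186 × 0.64 × 0.59 = 0.07023 m³/s
w_6 = (4.04 − 3.67)/2 = 0.185 m; q_6 = 0.110 × 0.34 × 0.185 = 0.006919 m³/s
Q = Σ qᵢ = 1.066 m³/s
= 1.066 × 1000 = 1066 L/s

1070 L/s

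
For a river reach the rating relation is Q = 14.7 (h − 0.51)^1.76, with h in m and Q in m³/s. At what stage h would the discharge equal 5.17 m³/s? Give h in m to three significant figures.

h − h₀ = (Q/C)^(1/b) = (5.17/14.7)^(1/1.76) = 0.5523 m
h = 0.51 + 0.5523 = 1.062 m

1.06 m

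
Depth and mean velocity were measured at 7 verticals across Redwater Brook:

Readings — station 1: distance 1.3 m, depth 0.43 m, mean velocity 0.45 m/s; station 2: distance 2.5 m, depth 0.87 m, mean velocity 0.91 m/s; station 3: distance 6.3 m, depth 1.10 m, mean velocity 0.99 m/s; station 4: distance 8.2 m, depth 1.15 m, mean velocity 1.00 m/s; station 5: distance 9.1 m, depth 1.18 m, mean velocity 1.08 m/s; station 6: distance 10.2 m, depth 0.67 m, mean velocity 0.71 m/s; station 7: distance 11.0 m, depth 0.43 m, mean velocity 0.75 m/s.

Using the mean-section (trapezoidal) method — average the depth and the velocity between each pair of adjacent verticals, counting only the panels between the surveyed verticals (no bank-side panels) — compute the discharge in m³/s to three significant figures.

8.54 m³/s

Panel 1-2: Δb = 1.2 m, d̄ = (0.43+0.87)/2 = 0.65, v̄ = (0.45+0.91)/2 = 0.68 → q = 1.2×0.65×0.68 = 0.5304 m³/s
Panel 2-3: Δb = 3.8 m, d̄ = (0.87+1.10)/2 = 0.985, v̄ = (0.91+0.99)/2 = 0.95 → q = 3.8×0.985×0.95 = 3.556 m³/s
Panel 3-4: Δb = 1.9 m, d̄ = (1.10+1.15)/2 = 1.125, v̄ = (0.99+1.00)/2 = 0.995 → q = 1.9×1.125×0.995 = 2.127 m³/s
Panel 4-5: Δb = 0.9 m, d̄ = (1.15+1.18)/2 = 1.165, v̄ = (1.00+1.08)/2 = 1.04 → q = 0.9×1.165×1.04 = 1.090 m³/s
Panel 5-6: Δb = 1.1 m, d̄ = (1.18+0.67)/2 = 0.925, v̄ = (1.08+0.71)/2 = 0.895 → q = 1.1×0.925×0.895 = 0.9107 m³/s
Panel 6-7: Δb = 0.8 m, d̄ = (0.67+0.43)/2 = 0.55, v̄ = (0.71+0.75)/2 = 0.73 → q = 0.8×0.55×0.73 = 0.3212 m³/s
Q = Σ q = 8.535 m³/s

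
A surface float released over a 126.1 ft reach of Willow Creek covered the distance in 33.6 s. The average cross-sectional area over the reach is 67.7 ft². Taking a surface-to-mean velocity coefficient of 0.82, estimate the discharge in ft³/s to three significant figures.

208 ft³/s

v_surface = L / t̄ = 126.1 / 33.6 = 3.753 ft/s
v_mean = 0.82 × 3.753 = 3.077 ft/s
Q = A × v_mean = 67.7 × 3.077 = 208.3 ft³/s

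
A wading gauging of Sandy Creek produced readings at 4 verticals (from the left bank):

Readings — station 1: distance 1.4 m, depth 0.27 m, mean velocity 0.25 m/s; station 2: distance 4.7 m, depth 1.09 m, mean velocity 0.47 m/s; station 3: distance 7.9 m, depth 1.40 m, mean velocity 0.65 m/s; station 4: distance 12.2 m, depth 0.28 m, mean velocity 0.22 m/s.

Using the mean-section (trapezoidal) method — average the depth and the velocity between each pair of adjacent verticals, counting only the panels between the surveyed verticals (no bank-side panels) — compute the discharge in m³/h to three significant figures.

Panel 1-2: Δb = 3.3 m, d̄ = (0.27+1.09)/2 = 0.68, v̄ = (0.25+0.47)/2 = 0.36 → q = 3.3×0.68×0.36 = 0.8078 m³/s
Panel 2-3: Δb = 3.2 m, d̄ = (1.09+1.40)/2 = 1.245, v̄ = (0.47+0.65)/2 = 0.56 → q = 3.2×1.245×0.56 = 2.231 m³/s
Panel 3-4: Δb = 4.3 m, d̄ = (1.40+0.28)/2 = 0.84, v̄ = (0.65+0.22)/2 = 0.435 → q = 4.3×0.84×0.435 = 1.571 m³/s
Q = Σ q = 4.610 m³/s
= 4.610 × 3600 = 16600 m³/h

16600 m³/h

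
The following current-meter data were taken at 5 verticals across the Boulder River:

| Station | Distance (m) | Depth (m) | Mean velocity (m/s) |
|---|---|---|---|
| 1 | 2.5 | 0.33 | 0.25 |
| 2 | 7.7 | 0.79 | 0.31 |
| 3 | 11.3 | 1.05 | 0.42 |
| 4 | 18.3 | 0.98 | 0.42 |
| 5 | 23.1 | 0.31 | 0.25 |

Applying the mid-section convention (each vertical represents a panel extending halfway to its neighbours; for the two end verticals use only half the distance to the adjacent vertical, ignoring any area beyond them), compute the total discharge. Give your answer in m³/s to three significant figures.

w_1 = (7.7 − 2.5)/2 = 2.6 m; q_1 = 0.25 × 0.33 × 2.6 = 0.2145 m³/s
w_2 = (11.3 − 2.5)/2 = 4.4 m; q_2 = 0.31 × 0.79 × 4.4 = 1.078 m³/s
w_3 = (18.3 − 7.7)/2 = 5.3 m; q_3 = 0.42 × 1.05 × 5.3 = 2.337 m³/s
w_4 = (23.1 − 11.3)/2 = 5.9 m; q_4 = 0.42 × 0.98 × 5.9 = 2.428 m³/s
w_5 = (23.1 − 18.3)/2 = 2.4 m; q_5 = 0.25 × 0.31 × 2.4 = 0.1860 m³/s
Q = Σ qᵢ = 6.244 m³/s

6.24 m³/s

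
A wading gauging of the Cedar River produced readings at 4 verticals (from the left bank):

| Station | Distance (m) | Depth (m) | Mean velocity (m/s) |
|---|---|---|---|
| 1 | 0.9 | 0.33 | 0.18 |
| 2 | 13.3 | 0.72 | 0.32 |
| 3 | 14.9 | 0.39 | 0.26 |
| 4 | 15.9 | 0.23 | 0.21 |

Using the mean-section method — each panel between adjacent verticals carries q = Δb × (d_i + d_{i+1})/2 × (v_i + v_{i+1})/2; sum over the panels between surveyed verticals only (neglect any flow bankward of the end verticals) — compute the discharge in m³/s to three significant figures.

1.96 m³/s

Panel 1-2: Δb = 12.4 m, d̄ = (0.33+0.72)/2 = 0.525, v̄ = (0.18+0.32)/2 = 0.25 → q = 12.4×0.525×0.25 = 1.628 m³/s
Panel 2-3: Δb = 1.6 m, d̄ = (0.72+0.39)/2 = 0.555, v̄ = (0.32+0.26)/2 = 0.29 → q = 1.6×0.555×0.29 = 0.2575 m³/s
Panel 3-4: Δb = 1 m, d̄ = (0.39+0.23)/2 = 0.31, v̄ = (0.26+0.21)/2 = 0.235 → q = 1×0.31×0.235 = 0.07285 m³/s
Q = Σ q = 1.958 m³/s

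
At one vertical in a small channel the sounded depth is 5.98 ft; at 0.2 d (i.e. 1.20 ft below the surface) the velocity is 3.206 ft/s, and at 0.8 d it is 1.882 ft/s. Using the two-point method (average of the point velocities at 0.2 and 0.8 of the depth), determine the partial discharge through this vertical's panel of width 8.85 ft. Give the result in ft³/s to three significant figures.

135 ft³/s

v̄ = (3.206 + 1.882) / 2 = 2.544 ft/s
q = v̄ × d × w = 2.544 × 5.98 × 8.85 = 134.6 ft³/s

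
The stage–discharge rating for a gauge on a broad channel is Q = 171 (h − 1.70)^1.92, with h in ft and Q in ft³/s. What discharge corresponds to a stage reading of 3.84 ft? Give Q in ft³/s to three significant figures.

Q = 171 × (3.84 − 1.70)^1.92 = 171 × 2.14^1.92 = 736.9 ft³/s

737 ft³/s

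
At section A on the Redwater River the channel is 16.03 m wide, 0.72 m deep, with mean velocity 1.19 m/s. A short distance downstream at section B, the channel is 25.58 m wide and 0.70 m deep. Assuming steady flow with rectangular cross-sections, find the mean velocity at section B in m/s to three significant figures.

0.767 m/s

Q = A₁V₁ = (16.03×0.72) × 1.19 = 13.73 m³/s
A₂ = 25.58 × 0.70 = 17.91 m²
V₂ = Q/A₂ = 13.73/17.91 = 0.7670 m/s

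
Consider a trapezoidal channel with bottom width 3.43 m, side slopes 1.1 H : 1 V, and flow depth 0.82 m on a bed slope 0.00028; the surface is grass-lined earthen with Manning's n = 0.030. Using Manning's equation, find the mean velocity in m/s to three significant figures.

0.399 m/s

A = (b + z·y)·y = (3.43 + 1.1×0.82)×0.82 = 3.552 m²
P = b + 2y√(1+z²) = 3.43 + 2×0.82×√(1+1.1²) = 5.868 m
R = A/P = 3.552/5.868 = 0.6054 m
Q = (1/n)·A·R^(2/3)·S^(1/2) = (1/0.030) × 3.552 × 0.6054^(2/3) × 0.00028^(1/2) = 1.418 m³/s
V = Q/A = 1.418/3.552 = 0.3991 m/s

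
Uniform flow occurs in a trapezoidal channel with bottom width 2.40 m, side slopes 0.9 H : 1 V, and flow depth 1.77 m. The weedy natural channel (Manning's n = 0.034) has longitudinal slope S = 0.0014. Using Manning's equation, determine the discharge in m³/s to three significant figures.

A = (b + z·y)·y = (2.40 + 0.9×1.77)×1.77 = 7.068 m²
P = b + 2y√(1+z²) = 2.40 + 2×1.77×√(1+0.9²) = 7.163 m
R = A/P = 7.068/7.163 = 0.9867 m
Q = (1/n)·A·R^(2/3)·S^(1/2) = (1/0.034) × 7.068 × 0.9867^(2/3) × 0.0014^(1/2) = 7.709 m³/s

7.71 m³/s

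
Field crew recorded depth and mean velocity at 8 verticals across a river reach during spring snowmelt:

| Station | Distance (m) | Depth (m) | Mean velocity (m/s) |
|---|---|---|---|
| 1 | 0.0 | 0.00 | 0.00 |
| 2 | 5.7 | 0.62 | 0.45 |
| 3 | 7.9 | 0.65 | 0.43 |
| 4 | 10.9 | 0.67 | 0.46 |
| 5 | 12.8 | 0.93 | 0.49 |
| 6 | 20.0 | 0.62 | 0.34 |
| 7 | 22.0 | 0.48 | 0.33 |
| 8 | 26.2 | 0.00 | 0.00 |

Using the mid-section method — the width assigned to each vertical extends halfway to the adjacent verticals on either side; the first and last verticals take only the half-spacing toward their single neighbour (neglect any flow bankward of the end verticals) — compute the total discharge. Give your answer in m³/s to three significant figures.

w_2 = (7.9 − 0.0)/2 = 3.95 m; q_2 = 0.45 × 0.62 × 3.95 = 1.102 m³/s
w_3 = (10.9 − 5.7)/2 = 2.6 m; q_3 = 0.43 × 0.65 × 2.6 = 0.7267 m³/s
w_4 = (12.8 − 7.9)/2 = 2.45 m; q_4 = 0.46 × 0.67 × 2.45 = 0.7551 m³/s
w_5 = (20.0 − 10.9)/2 = 4.55 m; q_5 = 0.49 × 0.93 × 4.55 = 2.073 m³/s
w_6 = (22.0 − 12.8)/2 = 4.6 m; q_6 = 0.34 × 0.62 × 4.6 = 0.9697 m³/s
w_7 = (26.2 − 20.0)/2 = 3.1 m; q_7 = 0.33 × 0.48 × 3.1 = 0.4910 m³/s
Stations 1, 8 contribute zero (depth or velocity is 0).
Q = Σ qᵢ = 6.118 m³/s

6.12 m³/s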